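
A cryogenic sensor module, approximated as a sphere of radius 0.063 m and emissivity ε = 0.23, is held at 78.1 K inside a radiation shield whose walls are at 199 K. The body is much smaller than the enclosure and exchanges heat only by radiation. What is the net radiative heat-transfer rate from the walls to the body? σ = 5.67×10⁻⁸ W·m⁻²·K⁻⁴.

For a small grey body in a large enclosure: P_net = εσA(T_body⁴ − T_wall⁴).
A = 4πr² = 0.04988 m²; T_body⁴ − T_wall⁴ = 3.721×10⁷ − 1.568×10⁹ = -1.531×10⁹ K⁴.
|P_net| = 0.23·5.67×10⁻⁸·0.04988·1.531×10⁹.

P_net ≈ 0.996 W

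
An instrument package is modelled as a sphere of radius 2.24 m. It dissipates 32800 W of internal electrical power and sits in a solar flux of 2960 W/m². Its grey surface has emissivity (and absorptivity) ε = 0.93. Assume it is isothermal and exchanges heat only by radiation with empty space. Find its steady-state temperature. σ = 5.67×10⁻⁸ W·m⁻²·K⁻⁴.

T ≈ 389 K

At steady state, absorbed solar power + internal power = radiated power.
Absorbed: α·S·A_cross = 0.93·2960·15.76 = 43390 W (cross-section πr²).
Total input = 43390 + 32800 = 76190 W.
Radiated: εσ·A_surf·T⁴ with A_surf = 4πr² = 63.05 m².
T⁴ = 76190/(0.93·5.67×10⁻⁸·63.05) = 2.292×10¹⁰ K⁴.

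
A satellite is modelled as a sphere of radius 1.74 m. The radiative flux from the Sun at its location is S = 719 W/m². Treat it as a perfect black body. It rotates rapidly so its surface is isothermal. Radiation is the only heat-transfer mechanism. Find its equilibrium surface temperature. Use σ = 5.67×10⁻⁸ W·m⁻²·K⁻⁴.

At equilibrium, absorbed power = emitted power.
Absorbing cross-section = πr² = 9.511 m²; emitting surface = 4πr² = 38.05 m² (ratio 4).
S·A_cross = εσ·A_surf·T⁴  ⇒  T⁴ = S/(4σ).
T⁴ = 1.00·719/(4·5.67×10⁻⁸) = 3.170×10⁹ K⁴.
T = (3.170×10⁹)^(1/4).

T ≈ 237 K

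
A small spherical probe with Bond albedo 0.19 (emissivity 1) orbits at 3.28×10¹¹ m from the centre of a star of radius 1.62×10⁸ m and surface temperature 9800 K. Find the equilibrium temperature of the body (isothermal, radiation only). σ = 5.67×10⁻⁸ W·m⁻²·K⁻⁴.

The star's surface emits σT_*⁴; at distance d the flux is S = σT_*⁴(R_*/d)².
S = 5.67×10⁻⁸·(9800)⁴·(1.62×10⁸/3.28×10¹¹)² = 127.6 W/m².
For an isothermal sphere T⁴ = (1−a)S/(4σ) = 4.556×10⁸ K⁴.

T ≈ 146 K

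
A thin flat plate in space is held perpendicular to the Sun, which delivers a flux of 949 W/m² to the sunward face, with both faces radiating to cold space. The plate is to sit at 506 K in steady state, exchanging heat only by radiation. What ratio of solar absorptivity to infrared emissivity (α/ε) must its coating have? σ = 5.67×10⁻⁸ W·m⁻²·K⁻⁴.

Balance: αS·A = εσ·2A·T⁴ ⇒ α/ε = 2σT⁴/S.
α/ε = 2·5.67×10⁻⁸·(506)⁴/949 = 2·5.67×10⁻⁸·6.555×10¹⁰/949.

α/ε ≈ 7.83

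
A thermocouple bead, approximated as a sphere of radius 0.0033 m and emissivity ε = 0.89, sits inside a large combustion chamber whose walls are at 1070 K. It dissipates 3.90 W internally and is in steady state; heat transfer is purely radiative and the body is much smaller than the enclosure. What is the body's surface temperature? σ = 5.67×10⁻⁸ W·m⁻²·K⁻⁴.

T ≈ 1170 K

For a small grey body in a large enclosure, net radiated power = εσA(T⁴ − T_w⁴).
Steady state: P = εσA(T⁴ − T_w⁴) with A = 4πr² = 1.368×10⁻⁴ m².
T⁴ = P/(εσA) + T_w⁴ = 3.90/(0.89·5.67×10⁻⁸·1.368×10⁻⁴) + (1070)⁴
    = 5.647×10¹¹ + 1.311×10¹² = 1.876×10¹² K⁴.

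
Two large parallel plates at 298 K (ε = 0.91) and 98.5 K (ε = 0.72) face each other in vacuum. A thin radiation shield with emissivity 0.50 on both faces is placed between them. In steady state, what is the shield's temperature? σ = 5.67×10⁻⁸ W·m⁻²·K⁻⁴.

T_s ≈ 255 K

In steady state the net flux on the hot side equals that on the cold side.
σ(T₁⁴−T_s⁴)/D₁ = σ(T_s⁴−T₂⁴)/D₂, with D₁ = 1/ε₁+1/ε_s−1 = 2.099, D₂ = 1/ε_s+1/ε₂−1 = 2.389.
Solve for T_s⁴: T_s⁴ = (D₂·T₁⁴ + D₁·T₂⁴)/(D₁+D₂) = 4.242×10⁹ K⁴.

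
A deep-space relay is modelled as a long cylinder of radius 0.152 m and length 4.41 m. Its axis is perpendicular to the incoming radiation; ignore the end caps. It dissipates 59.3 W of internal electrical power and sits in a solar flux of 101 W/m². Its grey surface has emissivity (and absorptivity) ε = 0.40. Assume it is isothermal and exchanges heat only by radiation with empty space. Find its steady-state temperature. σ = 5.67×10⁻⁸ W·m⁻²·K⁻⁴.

T ≈ 186 K

At steady state, absorbed solar power + internal power = radiated power.
Absorbed: α·S·A_cross = 0.40·101·1.341 = 54.16 W (cross-section 2rL).
Total input = 54.16 + 59.3 = 113.5 W.
Radiated: εσ·A_surf·T⁴ with A_surf = 2πrL = 4.212 m².
T⁴ = 113.5/(0.40·5.67×10⁻⁸·4.212) = 1.188×10⁹ K⁴.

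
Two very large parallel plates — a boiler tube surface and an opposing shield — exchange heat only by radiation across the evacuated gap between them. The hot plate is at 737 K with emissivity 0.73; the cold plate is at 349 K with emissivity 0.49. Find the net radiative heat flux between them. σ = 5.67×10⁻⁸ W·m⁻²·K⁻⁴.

q ≈ 6590 W/m²

For two infinite grey parallel plates, q = σ(T₁⁴ − T₂⁴)/(1/ε₁ + 1/ε₂ − 1).
T₁⁴ − T₂⁴ = 2.950×10¹¹ − 1.484×10¹⁰ = 2.802×10¹¹ K⁴.
1/ε₁ + 1/ε₂ − 1 = 1.370 + 2.041 − 1 = 2.411.
q = 5.67×10⁻⁸ × 2.802×10¹¹ / 2.411.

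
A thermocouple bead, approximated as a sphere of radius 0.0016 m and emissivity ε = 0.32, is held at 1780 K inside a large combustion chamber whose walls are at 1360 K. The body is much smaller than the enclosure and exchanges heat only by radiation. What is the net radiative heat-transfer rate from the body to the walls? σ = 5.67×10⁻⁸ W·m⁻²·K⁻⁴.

P_net ≈ 3.86 W

For a small grey body in a large enclosure: P_net = εσA(T_body⁴ − T_wall⁴).
A = 4πr² = 3.217×10⁻⁵ m²; T_body⁴ − T_wall⁴ = 1.004×10¹³ − 3.421×10¹² = 6.618×10¹² K⁴.
|P_net| = 0.32·5.67×10⁻⁸·3.217×10⁻⁵·6.618×10¹².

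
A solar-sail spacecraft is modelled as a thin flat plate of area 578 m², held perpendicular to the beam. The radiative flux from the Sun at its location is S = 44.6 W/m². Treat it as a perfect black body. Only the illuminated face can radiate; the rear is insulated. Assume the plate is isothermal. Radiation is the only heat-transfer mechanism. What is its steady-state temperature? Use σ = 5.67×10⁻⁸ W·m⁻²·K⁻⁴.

T ≈ 167 K

At equilibrium, absorbed power = emitted power.
Absorbing cross-section = A = 578.0 m²; emitting surface = A = 578.0 m² (ratio 1).
S·A_cross = εσ·A_surf·T⁴  ⇒  T⁴ = S/(1σ).
T⁴ = 1.00·44.6/(1·5.67×10⁻⁸) = 7.866×10⁸ K⁴.
T = (7.866×10⁸)^(1/4).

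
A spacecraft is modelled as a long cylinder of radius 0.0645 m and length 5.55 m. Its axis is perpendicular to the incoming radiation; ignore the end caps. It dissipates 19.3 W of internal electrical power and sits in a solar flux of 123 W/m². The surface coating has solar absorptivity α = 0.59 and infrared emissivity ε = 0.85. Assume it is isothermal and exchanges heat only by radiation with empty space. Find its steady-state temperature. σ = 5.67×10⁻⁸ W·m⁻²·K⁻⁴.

At steady state, absorbed solar power + internal power = radiated power.
Absorbed: α·S·A_cross = 0.59·123·0.7159 = 51.96 W (cross-section 2rL).
Total input = 51.96 + 19.3 = 71.26 W.
Radiated: εσ·A_surf·T⁴ with A_surf = 2πrL = 2.249 m².
T⁴ = 71.26/(0.85·5.67×10⁻⁸·2.249) = 6.573×10⁸ K⁴.

T ≈ 160 K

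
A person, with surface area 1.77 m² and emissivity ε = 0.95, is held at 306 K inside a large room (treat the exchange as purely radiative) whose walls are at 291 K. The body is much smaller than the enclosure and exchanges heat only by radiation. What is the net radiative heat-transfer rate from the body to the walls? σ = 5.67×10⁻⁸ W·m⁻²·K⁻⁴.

P_net ≈ 152 W

For a small grey body in a large enclosure: P_net = εσA(T_body⁴ − T_wall⁴).
A = 1.77 m²; T_body⁴ − T_wall⁴ = 8.768×10⁹ − 7.171×10⁹ = 1.597×10⁹ K⁴.
|P_net| = 0.95·5.67×10⁻⁸·1.770·1.597×10⁹.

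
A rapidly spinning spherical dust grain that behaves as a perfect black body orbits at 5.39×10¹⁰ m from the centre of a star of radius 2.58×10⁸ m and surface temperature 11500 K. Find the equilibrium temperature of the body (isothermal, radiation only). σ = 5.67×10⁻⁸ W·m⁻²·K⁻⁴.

The star's surface emits σT_*⁴; at distance d the flux is S = σT_*⁴(R_*/d)².
S = 5.67×10⁻⁸·(11500)⁴·(2.58×10⁸/5.39×10¹⁰)² = 22720 W/m².
For an isothermal sphere T⁴ = (1−a)S/(4σ) = 1.002×10¹¹ K⁴.

T ≈ 563 K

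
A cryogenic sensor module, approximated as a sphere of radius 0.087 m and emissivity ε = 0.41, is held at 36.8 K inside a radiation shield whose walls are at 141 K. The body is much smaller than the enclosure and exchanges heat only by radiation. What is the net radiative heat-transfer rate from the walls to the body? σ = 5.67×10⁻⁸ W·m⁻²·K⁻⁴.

For a small grey body in a large enclosure: P_net = εσA(T_body⁴ − T_wall⁴).
A = 4πr² = 0.09511 m²; T_body⁴ − T_wall⁴ = 1.834×10⁶ − 3.953×10⁸ = -3.934×10⁸ K⁴.
|P_net| = 0.41·5.67×10⁻⁸·0.09511·3.934×10⁸.

P_net ≈ 0.870 W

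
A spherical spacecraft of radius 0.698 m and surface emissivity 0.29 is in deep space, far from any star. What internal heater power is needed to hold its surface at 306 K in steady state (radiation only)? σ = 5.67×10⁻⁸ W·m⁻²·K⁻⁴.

P = εσ·4πr²·T⁴.
4πr² = 6.122 m²; T⁴ = 8.768×10⁹ K⁴.
P = 0.29·5.67×10⁻⁸·6.122·8.768×10⁹.

P ≈ 883 W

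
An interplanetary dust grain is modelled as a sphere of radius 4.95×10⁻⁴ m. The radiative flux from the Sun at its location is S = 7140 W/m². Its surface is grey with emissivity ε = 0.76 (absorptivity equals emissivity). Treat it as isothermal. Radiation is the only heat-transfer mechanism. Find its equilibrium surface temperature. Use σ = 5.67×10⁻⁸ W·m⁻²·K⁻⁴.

T ≈ 421 K

At equilibrium, absorbed power = emitted power.
Absorbing cross-section = πr² = 7.698×10⁻⁷ m²; emitting surface = 4πr² = 3.079×10⁻⁶ m² (ratio 4).
εS·A_cross = εσ·A_surf·T⁴  ⇒  T⁴ = S/(4σ)   (ε cancels).
T⁴ = 7140/(4·5.67×10⁻⁸) = 3.148×10¹⁰ K⁴.
T = (3.148×10¹⁰)^(1/4).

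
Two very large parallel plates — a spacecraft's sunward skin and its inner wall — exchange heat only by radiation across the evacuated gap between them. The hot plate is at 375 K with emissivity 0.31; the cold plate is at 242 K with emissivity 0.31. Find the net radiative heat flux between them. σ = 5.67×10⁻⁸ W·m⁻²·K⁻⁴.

q ≈ 170 W/m²

For two infinite grey parallel plates, q = σ(T₁⁴ − T₂⁴)/(1/ε₁ + 1/ε₂ − 1).
T₁⁴ − T₂⁴ = 1.978×10¹⁰ − 3.430×10⁹ = 1.635×10¹⁰ K⁴.
1/ε₁ + 1/ε₂ − 1 = 3.226 + 3.226 − 1 = 5.452.
q = 5.67×10⁻⁸ × 1.635×10¹⁰ / 5.452.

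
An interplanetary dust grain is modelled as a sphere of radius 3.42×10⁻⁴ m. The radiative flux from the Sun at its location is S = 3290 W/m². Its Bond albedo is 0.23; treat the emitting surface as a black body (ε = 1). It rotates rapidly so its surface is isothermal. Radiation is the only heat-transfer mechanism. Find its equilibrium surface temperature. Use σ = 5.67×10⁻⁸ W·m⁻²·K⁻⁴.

At equilibrium, absorbed power = emitted power.
Absorbing cross-section = πr² = 3.675×10⁻⁷ m²; emitting surface = 4πr² = 1.470×10⁻⁶ m² (ratio 4).
(1−a)S·A_cross = εσ·A_surf·T⁴  ⇒  T⁴ = (1−a)S/(4σ).
T⁴ = 0.770·3290/(4·5.67×10⁻⁸) = 1.117×10¹⁰ K⁴.
T = (1.117×10¹⁰)^(1/4).

T ≈ 325 K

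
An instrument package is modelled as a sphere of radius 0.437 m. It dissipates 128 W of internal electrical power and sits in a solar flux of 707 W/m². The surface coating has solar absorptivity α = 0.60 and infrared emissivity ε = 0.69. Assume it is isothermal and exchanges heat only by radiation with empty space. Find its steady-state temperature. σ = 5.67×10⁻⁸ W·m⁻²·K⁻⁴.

T ≈ 253 K

At steady state, absorbed solar power + internal power = radiated power.
Absorbed: α·S·A_cross = 0.60·707·0.5999 = 254.5 W (cross-section πr²).
Total input = 254.5 + 128 = 382.5 W.
Radiated: εσ·A_surf·T⁴ with A_surf = 4πr² = 2.400 m².
T⁴ = 382.5/(0.69·5.67×10⁻⁸·2.400) = 4.074×10⁹ K⁴.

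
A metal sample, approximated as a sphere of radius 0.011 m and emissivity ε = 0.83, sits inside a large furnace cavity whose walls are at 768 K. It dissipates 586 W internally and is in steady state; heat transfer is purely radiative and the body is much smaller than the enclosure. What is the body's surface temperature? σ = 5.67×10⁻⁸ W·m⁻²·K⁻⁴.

For a small grey body in a large enclosure, net radiated power = εσA(T⁴ − T_w⁴).
Steady state: P = εσA(T⁴ − T_w⁴) with A = 4πr² = 0.001521 m².
T⁴ = P/(εσA) + T_w⁴ = 586/(0.83·5.67×10⁻⁸·0.001521) + (768)⁴
    = 8.189×10¹² + 3.479×10¹¹ = 8.537×10¹² K⁴.

T ≈ 1710 K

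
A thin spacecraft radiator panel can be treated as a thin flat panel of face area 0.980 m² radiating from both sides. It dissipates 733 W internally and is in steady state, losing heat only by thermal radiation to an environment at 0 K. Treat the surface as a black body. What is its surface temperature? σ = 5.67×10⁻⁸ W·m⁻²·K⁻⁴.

Steady state: internal power = radiated power, P = εσA T⁴.
Radiating area A = 2·0.980 = 1.960 m².
T⁴ = P/(εσA) = 733/(1.0·5.67×10⁻⁸·1.960) = 6.596×10⁹ K⁴.
T = (6.596×10⁹)^(1/4).

T ≈ 285 K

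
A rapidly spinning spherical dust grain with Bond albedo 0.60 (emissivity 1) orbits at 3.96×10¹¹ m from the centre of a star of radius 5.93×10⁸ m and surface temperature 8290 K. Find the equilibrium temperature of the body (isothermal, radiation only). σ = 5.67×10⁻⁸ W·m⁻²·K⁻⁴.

The star's surface emits σT_*⁴; at distance d the flux is S = σT_*⁴(R_*/d)².
S = 5.67×10⁻⁸·(8290)⁴·(5.93×10⁸/3.96×10¹¹)² = 600.5 W/m².
For an isothermal sphere T⁴ = (1−a)S/(4σ) = 1.059×10⁹ K⁴.

T ≈ 180 K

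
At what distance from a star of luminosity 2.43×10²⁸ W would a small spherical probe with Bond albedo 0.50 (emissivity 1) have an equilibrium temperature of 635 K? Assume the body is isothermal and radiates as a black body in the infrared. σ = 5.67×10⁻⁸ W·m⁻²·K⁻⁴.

d ≈ 1.62×10¹¹ m

For an isothermal black-emitting sphere, (1−a)S·πr² = σ·4πr²·T⁴ ⇒ S = 4σT⁴/(1−a).
S = 4·5.67×10⁻⁸·(635)⁴/0.500 = 73750 W/m².
Flux falls as S = L/(4πd²), so d = √(L/(4πS)) = √(2.43×10²⁸/(4π·73750)).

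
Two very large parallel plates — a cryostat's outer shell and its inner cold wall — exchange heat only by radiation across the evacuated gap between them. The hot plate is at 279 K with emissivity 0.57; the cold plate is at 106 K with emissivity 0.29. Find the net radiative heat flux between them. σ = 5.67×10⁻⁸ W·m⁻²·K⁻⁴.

q ≈ 80.0 W/m²

For two infinite grey parallel plates, q = σ(T₁⁴ − T₂⁴)/(1/ε₁ + 1/ε₂ − 1).
T₁⁴ − T₂⁴ = 6.059×10⁹ − 1.262×10⁸ = 5.933×10⁹ K⁴.
1/ε₁ + 1/ε₂ − 1 = 1.754 + 3.448 − 1 = 4.203.
q = 5.67×10⁻⁸ × 5.933×10⁹ / 4.203.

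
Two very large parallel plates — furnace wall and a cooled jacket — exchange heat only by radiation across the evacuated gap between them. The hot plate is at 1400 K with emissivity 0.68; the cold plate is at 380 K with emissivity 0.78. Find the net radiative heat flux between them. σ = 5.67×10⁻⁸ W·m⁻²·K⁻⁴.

q ≈ 1.24×10⁵ W/m²

For two infinite grey parallel plates, q = σ(T₁⁴ − T₂⁴)/(1/ε₁ + 1/ε₂ − 1).
T₁⁴ − T₂⁴ = 3.842×10¹² − 2.085×10¹⁰ = 3.821×10¹² K⁴.
1/ε₁ + 1/ε₂ − 1 = 1.471 + 1.282 − 1 = 1.753.
q = 5.67×10⁻⁸ × 3.821×10¹² / 1.753.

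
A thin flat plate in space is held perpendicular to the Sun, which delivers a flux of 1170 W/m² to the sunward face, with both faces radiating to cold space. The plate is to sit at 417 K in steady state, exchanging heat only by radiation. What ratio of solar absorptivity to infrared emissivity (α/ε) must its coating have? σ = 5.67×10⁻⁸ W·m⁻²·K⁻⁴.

Balance: αS·A = εσ·2A·T⁴ ⇒ α/ε = 2σT⁴/S.
α/ε = 2·5.67×10⁻⁸·(417)⁴/1170 = 2·5.67×10⁻⁸·3.024×10¹⁰/1170.

α/ε ≈ 2.93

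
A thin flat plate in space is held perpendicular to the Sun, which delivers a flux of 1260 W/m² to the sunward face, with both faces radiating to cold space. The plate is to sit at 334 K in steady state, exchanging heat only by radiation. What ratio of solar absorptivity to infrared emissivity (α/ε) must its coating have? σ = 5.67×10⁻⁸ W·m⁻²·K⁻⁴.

α/ε ≈ 1.12

Balance: αS·A = εσ·2A·T⁴ ⇒ α/ε = 2σT⁴/S.
α/ε = 2·5.67×10⁻⁸·(334)⁴/1260 = 2·5.67×10⁻⁸·1.244×10¹⁰/1260.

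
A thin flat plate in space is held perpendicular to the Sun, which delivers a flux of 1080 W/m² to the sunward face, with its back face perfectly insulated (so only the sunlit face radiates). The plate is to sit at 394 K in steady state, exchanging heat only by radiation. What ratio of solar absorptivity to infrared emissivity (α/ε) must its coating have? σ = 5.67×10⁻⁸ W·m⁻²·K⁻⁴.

α/ε ≈ 1.27

Balance: αS·A = εσ·1A·T⁴ ⇒ α/ε = σT⁴/S.
α/ε = 5.67×10⁻⁸·(394)⁴/1080 = 5.67×10⁻⁸·2.410×10¹⁰/1080.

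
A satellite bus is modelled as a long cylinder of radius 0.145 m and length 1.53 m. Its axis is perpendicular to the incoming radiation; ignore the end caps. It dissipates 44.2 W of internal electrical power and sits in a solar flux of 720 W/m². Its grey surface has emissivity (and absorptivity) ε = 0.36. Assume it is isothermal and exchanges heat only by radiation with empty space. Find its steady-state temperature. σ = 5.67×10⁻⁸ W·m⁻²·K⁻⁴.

At steady state, absorbed solar power + internal power = radiated power.
Absorbed: α·S·A_cross = 0.36·720·0.4437 = 115.0 W (cross-section 2rL).
Total input = 115.0 + 44.2 = 159.2 W.
Radiated: εσ·A_surf·T⁴ with A_surf = 2πrL = 1.394 m².
T⁴ = 159.2/(0.36·5.67×10⁻⁸·1.394) = 5.595×10⁹ K⁴.

T ≈ 274 K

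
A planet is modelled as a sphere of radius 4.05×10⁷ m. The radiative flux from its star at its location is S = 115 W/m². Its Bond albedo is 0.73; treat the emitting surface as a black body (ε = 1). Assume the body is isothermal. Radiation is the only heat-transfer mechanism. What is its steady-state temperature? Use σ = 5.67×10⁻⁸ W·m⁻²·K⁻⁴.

At equilibrium, absorbed power = emitted power.
Absorbing cross-section = πr² = 5.153×10¹⁵ m²; emitting surface = 4πr² = 2.061×10¹⁶ m² (ratio 4).
(1−a)S·A_cross = εσ·A_surf·T⁴  ⇒  T⁴ = (1−a)S/(4σ).
T⁴ = 0.270·115/(4·5.67×10⁻⁸) = 1.369×10⁸ K⁴.
T = (1.369×10⁸)^(1/4).

T ≈ 108 K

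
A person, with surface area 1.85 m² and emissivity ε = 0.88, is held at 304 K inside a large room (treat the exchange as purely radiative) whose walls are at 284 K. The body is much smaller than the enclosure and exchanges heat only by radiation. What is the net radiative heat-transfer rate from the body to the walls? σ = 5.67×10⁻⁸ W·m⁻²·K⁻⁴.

For a small grey body in a large enclosure: P_net = εσA(T_body⁴ − T_wall⁴).
A = 1.85 m²; T_body⁴ − T_wall⁴ = 8.541×10⁹ − 6.505×10⁹ = 2.035×10⁹ K⁴.
|P_net| = 0.88·5.67×10⁻⁸·1.850·2.035×10⁹.

P_net ≈ 188 W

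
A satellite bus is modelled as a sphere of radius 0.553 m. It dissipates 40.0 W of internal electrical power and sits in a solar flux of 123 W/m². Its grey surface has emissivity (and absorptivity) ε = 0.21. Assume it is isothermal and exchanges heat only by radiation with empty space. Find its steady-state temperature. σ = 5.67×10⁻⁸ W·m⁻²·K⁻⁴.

T ≈ 194 K

At steady state, absorbed solar power + internal power = radiated power.
Absorbed: α·S·A_cross = 0.21·123·0.9607 = 24.82 W (cross-section πr²).
Total input = 24.82 + 40.0 = 64.82 W.
Radiated: εσ·A_surf·T⁴ with A_surf = 4πr² = 3.843 m².
T⁴ = 64.82/(0.21·5.67×10⁻⁸·3.843) = 1.417×10⁹ K⁴.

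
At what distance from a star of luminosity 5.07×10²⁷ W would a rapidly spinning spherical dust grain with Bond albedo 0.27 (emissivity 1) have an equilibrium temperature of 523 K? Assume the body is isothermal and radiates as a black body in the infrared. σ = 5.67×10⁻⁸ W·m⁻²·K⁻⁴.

For an isothermal black-emitting sphere, (1−a)S·πr² = σ·4πr²·T⁴ ⇒ S = 4σT⁴/(1−a).
S = 4·5.67×10⁻⁸·(523)⁴/0.730 = 23240 W/m².
Flux falls as S = L/(4πd²), so d = √(L/(4πS)) = √(5.07×10²⁷/(4π·23240)).

d ≈ 1.32×10¹¹ m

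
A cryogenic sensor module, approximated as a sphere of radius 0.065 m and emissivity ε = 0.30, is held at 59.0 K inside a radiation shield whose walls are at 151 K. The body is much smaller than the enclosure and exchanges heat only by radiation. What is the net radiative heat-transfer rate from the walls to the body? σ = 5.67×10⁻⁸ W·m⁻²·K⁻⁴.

P_net ≈ 0.459 W

For a small grey body in a large enclosure: P_net = εσA(T_body⁴ − T_wall⁴).
A = 4πr² = 0.05309 m²; T_body⁴ − T_wall⁴ = 1.212×10⁷ − 5.199×10⁸ = -5.078×10⁸ K⁴.
|P_net| = 0.30·5.67×10⁻⁸·0.05309·5.078×10⁸.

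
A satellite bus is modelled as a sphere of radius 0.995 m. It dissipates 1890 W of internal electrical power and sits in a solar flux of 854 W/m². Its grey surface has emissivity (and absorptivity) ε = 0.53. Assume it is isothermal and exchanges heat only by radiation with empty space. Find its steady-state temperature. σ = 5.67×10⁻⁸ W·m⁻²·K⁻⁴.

T ≈ 306 K

At steady state, absorbed solar power + internal power = radiated power.
Absorbed: α·S·A_cross = 0.53·854·3.110 = 1408 W (cross-section πr²).
Total input = 1408 + 1890 = 3298 W.
Radiated: εσ·A_surf·T⁴ with A_surf = 4πr² = 12.44 m².
T⁴ = 3298/(0.53·5.67×10⁻⁸·12.44) = 8.821×10⁹ K⁴.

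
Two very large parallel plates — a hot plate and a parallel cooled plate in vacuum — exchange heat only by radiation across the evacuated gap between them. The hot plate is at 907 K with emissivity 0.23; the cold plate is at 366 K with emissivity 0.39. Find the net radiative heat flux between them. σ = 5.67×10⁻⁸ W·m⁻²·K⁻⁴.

For two infinite grey parallel plates, q = σ(T₁⁴ − T₂⁴)/(1/ε₁ + 1/ε₂ − 1).
T₁⁴ − T₂⁴ = 6.768×10¹¹ − 1.794×10¹⁰ = 6.588×10¹¹ K⁴.
1/ε₁ + 1/ε₂ − 1 = 4.348 + 2.564 − 1 = 5.912.
q = 5.67×10⁻⁸ × 6.588×10¹¹ / 5.912.

q ≈ 6320 W/m²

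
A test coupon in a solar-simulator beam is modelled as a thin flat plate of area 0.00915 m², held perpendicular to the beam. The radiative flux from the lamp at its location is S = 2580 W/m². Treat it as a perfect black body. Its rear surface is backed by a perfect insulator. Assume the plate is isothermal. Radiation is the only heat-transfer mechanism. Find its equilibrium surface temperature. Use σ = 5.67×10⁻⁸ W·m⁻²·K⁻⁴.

At equilibrium, absorbed power = emitted power.
Absorbing cross-section = A = 0.009150 m²; emitting surface = A = 0.009150 m² (ratio 1).
S·A_cross = εσ·A_surf·T⁴  ⇒  T⁴ = S/(1σ).
T⁴ = 1.00·2580/(1·5.67×10⁻⁸) = 4.550×10¹⁰ K⁴.
T = (4.550×10¹⁰)^(1/4).

T ≈ 462 K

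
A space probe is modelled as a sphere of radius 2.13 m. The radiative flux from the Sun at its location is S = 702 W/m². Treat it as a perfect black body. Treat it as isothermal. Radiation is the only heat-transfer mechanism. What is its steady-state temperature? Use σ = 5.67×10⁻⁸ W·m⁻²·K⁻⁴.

T ≈ 236 K

At equilibrium, absorbed power = emitted power.
Absorbing cross-section = πr² = 14.25 m²; emitting surface = 4πr² = 57.01 m² (ratio 4).
S·A_cross = εσ·A_surf·T⁴  ⇒  T⁴ = S/(4σ).
T⁴ = 1.00·702/(4·5.67×10⁻⁸) = 3.095×10⁹ K⁴.
T = (3.095×10⁹)^(1/4).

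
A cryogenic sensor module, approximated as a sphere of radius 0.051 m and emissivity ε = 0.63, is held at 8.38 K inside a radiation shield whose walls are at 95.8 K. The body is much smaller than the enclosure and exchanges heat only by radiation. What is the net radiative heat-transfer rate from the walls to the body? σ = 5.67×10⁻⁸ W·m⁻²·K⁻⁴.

P_net ≈ 0.0983 W

For a small grey body in a large enclosure: P_net = εσA(T_body⁴ − T_wall⁴).
A = 4πr² = 0.03269 m²; T_body⁴ − T_wall⁴ = 4931 − 8.423×10⁷ = -8.422×10⁷ K⁴.
|P_net| = 0.63·5.67×10⁻⁸·0.03269·8.422×10⁷.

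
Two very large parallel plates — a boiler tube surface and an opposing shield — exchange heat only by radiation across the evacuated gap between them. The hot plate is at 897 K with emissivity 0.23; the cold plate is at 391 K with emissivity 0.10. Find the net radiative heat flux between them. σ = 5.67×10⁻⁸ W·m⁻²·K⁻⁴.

For two infinite grey parallel plates, q = σ(T₁⁴ − T₂⁴)/(1/ε₁ + 1/ε₂ − 1).
T₁⁴ − T₂⁴ = 6.474×10¹¹ − 2.337×10¹⁰ = 6.240×10¹¹ K⁴.
1/ε₁ + 1/ε₂ − 1 = 4.348 + 10.00 − 1 = 13.35.
q = 5.67×10⁻⁸ × 6.240×10¹¹ / 13.35.

q ≈ 2650 W/m²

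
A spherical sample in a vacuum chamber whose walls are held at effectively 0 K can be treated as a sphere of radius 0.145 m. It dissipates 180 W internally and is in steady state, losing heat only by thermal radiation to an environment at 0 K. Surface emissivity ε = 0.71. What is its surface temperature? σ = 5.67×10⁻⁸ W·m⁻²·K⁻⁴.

T ≈ 361 K

Steady state: internal power = radiated power, P = εσA T⁴.
Radiating area A = 4πr² = 0.2642 m².
T⁴ = P/(εσA) = 180/(0.71·5.67×10⁻⁸·0.2642) = 1.692×10¹⁰ K⁴.
T = (1.692×10¹⁰)^(1/4).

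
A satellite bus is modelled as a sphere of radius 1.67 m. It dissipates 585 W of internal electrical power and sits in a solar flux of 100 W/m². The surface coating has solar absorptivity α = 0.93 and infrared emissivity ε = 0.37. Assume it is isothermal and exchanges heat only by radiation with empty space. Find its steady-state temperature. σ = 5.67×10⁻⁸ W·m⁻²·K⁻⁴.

T ≈ 209 K

At steady state, absorbed solar power + internal power = radiated power.
Absorbed: α·S·A_cross = 0.93·100·8.762 = 814.8 W (cross-section πr²).
Total input = 814.8 + 585 = 1400 W.
Radiated: εσ·A_surf·T⁴ with A_surf = 4πr² = 35.05 m².
T⁴ = 1400/(0.37·5.67×10⁻⁸·35.05) = 1.904×10⁹ K⁴.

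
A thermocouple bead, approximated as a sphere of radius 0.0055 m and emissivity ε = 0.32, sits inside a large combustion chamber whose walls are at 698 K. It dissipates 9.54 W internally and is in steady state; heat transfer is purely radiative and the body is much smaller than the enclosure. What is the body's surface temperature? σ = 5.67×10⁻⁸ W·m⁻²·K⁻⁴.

T ≈ 1130 K

For a small grey body in a large enclosure, net radiated power = εσA(T⁴ − T_w⁴).
Steady state: P = εσA(T⁴ − T_w⁴) with A = 4πr² = 3.801×10⁻⁴ m².
T⁴ = P/(εσA) + T_w⁴ = 9.54/(0.32·5.67×10⁻⁸·3.801×10⁻⁴) + (698)⁴
    = 1.383×10¹² + 2.374×10¹¹ = 1.621×10¹² K⁴.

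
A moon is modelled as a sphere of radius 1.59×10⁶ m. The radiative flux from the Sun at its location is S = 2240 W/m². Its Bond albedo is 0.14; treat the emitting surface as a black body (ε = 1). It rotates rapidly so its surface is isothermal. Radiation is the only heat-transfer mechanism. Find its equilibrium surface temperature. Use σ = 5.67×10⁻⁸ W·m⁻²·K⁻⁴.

At equilibrium, absorbed power = emitted power.
Absorbing cross-section = πr² = 7.942×10¹² m²; emitting surface = 4πr² = 3.177×10¹³ m² (ratio 4).
(1−a)S·A_cross = εσ·A_surf·T⁴  ⇒  T⁴ = (1−a)S/(4σ).
T⁴ = 0.860·2240/(4·5.67×10⁻⁸) = 8.494×10⁹ K⁴.
T = (8.494×10⁹)^(1/4).

T ≈ 304 K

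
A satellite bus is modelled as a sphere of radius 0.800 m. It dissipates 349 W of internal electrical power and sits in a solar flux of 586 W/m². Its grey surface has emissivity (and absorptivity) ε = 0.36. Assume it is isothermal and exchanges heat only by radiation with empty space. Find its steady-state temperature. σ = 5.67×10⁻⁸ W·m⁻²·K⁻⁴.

At steady state, absorbed solar power + internal power = radiated power.
Absorbed: α·S·A_cross = 0.36·586·2.011 = 424.2 W (cross-section πr²).
Total input = 424.2 + 349 = 773.2 W.
Radiated: εσ·A_surf·T⁴ with A_surf = 4πr² = 8.042 m².
T⁴ = 773.2/(0.36·5.67×10⁻⁸·8.042) = 4.710×10⁹ K⁴.

T ≈ 262 K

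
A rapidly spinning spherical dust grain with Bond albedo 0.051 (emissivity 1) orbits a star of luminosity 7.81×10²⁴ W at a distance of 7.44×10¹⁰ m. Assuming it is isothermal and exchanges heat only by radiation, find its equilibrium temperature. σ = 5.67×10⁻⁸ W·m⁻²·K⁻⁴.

First find the stellar flux at distance d: S = L/(4πd²) = 7.81×10²⁴/(4π·(7.44×10¹⁰)²) = 112.3 W/m².
For an isothermal sphere, absorbed (1−a)S·πr² = emitted σ·4πr²·T⁴, so T⁴ = (1−a)S/(4σ).
T⁴ = 0.949·112.3/(4·5.67×10⁻⁸) = 4.698×10⁸ K⁴.

T ≈ 147 K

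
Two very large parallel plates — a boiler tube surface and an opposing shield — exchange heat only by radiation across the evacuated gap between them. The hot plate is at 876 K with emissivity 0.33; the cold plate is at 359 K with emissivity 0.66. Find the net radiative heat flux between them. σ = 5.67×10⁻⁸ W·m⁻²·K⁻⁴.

For two infinite grey parallel plates, q = σ(T₁⁴ − T₂⁴)/(1/ε₁ + 1/ε₂ − 1).
T₁⁴ − T₂⁴ = 5.889×10¹¹ − 1.661×10¹⁰ = 5.723×10¹¹ K⁴.
1/ε₁ + 1/ε₂ − 1 = 3.030 + 1.515 − 1 = 3.545.
q = 5.67×10⁻⁸ × 5.723×10¹¹ / 3.545.

q ≈ 9150 W/m²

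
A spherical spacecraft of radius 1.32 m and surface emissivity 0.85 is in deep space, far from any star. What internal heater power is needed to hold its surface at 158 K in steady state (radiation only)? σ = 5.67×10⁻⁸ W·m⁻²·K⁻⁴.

P ≈ 658 W

P = εσ·4πr²·T⁴.
4πr² = 21.90 m²; T⁴ = 6.232×10⁸ K⁴.
P = 0.85·5.67×10⁻⁸·21.90·6.232×10⁸.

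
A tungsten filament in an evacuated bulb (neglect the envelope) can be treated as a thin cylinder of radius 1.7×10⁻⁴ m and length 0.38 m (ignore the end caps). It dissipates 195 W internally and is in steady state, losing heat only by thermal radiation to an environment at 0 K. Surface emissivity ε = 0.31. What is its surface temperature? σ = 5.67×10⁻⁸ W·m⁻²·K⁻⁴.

Steady state: internal power = radiated power, P = εσA T⁴.
Radiating area A = 2πrL = 4.059×10⁻⁴ m².
T⁴ = P/(εσA) = 195/(0.31·5.67×10⁻⁸·4.059×10⁻⁴) = 2.733×10¹³ K⁴.
T = (2.733×10¹³)^(1/4).

T ≈ 2290 K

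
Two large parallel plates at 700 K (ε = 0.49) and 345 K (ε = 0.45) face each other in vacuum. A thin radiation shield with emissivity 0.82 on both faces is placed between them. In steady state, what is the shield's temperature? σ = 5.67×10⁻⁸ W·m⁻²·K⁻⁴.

T_s ≈ 602 K

In steady state the net flux on the hot side equals that on the cold side.
σ(T₁⁴−T_s⁴)/D₁ = σ(T_s⁴−T₂⁴)/D₂, with D₁ = 1/ε₁+1/ε_s−1 = 2.260, D₂ = 1/ε_s+1/ε₂−1 = 2.442.
Solve for T_s⁴: T_s⁴ = (D₂·T₁⁴ + D₁·T₂⁴)/(D₁+D₂) = 1.315×10¹¹ K⁴.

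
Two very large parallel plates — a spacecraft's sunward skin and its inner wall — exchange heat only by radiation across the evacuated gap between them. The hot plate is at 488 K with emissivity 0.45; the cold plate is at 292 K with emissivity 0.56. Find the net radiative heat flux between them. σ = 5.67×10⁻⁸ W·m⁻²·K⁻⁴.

q ≈ 932 W/m²

For two infinite grey parallel plates, q = σ(T₁⁴ − T₂⁴)/(1/ε₁ + 1/ε₂ − 1).
T₁⁴ − T₂⁴ = 5.671×10¹⁰ − 7.270×10⁹ = 4.944×10¹⁰ K⁴.
1/ε₁ + 1/ε₂ − 1 = 2.222 + 1.786 − 1 = 3.008.
q = 5.67×10⁻⁸ × 4.944×10¹⁰ / 3.008.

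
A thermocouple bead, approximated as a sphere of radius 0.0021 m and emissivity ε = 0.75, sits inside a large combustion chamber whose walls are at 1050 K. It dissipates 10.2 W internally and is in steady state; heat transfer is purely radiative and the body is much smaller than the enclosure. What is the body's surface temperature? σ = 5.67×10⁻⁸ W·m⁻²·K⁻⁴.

T ≈ 1530 K

For a small grey body in a large enclosure, net radiated power = εσA(T⁴ − T_w⁴).
Steady state: P = εσA(T⁴ − T_w⁴) with A = 4πr² = 5.542×10⁻⁵ m².
T⁴ = P/(εσA) + T_w⁴ = 10.2/(0.75·5.67×10⁻⁸·5.542×10⁻⁵) + (1050)⁴
    = 4.328×10¹² + 1.216×10¹² = 5.544×10¹² K⁴.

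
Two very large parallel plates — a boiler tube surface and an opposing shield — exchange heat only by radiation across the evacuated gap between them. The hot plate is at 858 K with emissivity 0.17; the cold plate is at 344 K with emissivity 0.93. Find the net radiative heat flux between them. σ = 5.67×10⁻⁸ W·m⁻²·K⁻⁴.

q ≈ 5020 W/m²

For two infinite grey parallel plates, q = σ(T₁⁴ − T₂⁴)/(1/ε₁ + 1/ε₂ − 1).
T₁⁴ − T₂⁴ = 5.419×10¹¹ − 1.400×10¹⁰ = 5.279×10¹¹ K⁴.
1/ε₁ + 1/ε₂ − 1 = 5.882 + 1.075 − 1 = 5.958.
q = 5.67×10⁻⁸ × 5.279×10¹¹ / 5.958.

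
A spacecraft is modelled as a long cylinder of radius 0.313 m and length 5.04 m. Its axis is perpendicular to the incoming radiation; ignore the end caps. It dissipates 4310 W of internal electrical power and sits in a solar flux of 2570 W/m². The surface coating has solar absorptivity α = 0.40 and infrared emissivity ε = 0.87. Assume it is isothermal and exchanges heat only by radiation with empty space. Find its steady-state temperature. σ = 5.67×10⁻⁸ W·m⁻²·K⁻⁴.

At steady state, absorbed solar power + internal power = radiated power.
Absorbed: α·S·A_cross = 0.40·2570·3.155 = 3243 W (cross-section 2rL).
Total input = 3243 + 4310 = 7553 W.
Radiated: εσ·A_surf·T⁴ with A_surf = 2πrL = 9.912 m².
T⁴ = 7553/(0.87·5.67×10⁻⁸·9.912) = 1.545×10¹⁰ K⁴.

T ≈ 353 K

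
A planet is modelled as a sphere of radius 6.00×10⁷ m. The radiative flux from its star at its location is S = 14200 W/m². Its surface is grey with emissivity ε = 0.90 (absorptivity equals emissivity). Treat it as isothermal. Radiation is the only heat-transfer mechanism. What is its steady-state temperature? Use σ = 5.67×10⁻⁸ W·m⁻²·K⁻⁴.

At equilibrium, absorbed power = emitted power.
Absorbing cross-section = πr² = 1.131×10¹⁶ m²; emitting surface = 4πr² = 4.524×10¹⁶ m² (ratio 4).
εS·A_cross = εσ·A_surf·T⁴  ⇒  T⁴ = S/(4σ)   (ε cancels).
T⁴ = 14200/(4·5.67×10⁻⁸) = 6.261×10¹⁰ K⁴.
T = (6.261×10¹⁰)^(1/4).

T ≈ 500 K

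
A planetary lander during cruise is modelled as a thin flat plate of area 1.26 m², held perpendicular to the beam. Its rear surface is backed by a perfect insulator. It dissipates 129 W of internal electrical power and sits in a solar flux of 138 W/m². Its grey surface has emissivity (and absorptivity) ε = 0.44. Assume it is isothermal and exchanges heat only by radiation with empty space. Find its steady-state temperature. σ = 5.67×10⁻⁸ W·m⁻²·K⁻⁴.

At steady state, absorbed solar power + internal power = radiated power.
Absorbed: α·S·A_cross = 0.44·138·1.260 = 76.51 W (cross-section A).
Total input = 76.51 + 129 = 205.5 W.
Radiated: εσ·A_surf·T⁴ with A_surf = A = 1.260 m².
T⁴ = 205.5/(0.44·5.67×10⁻⁸·1.260) = 6.538×10⁹ K⁴.

T ≈ 284 K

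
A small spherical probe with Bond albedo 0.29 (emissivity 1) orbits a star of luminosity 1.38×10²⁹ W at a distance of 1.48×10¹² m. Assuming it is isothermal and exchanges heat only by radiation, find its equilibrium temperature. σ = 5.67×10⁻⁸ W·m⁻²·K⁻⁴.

T ≈ 354 K

First find the stellar flux at distance d: S = L/(4πd²) = 1.38×10²⁹/(4π·(1.48×10¹²)²) = 5014 W/m².
For an isothermal sphere, absorbed (1−a)S·πr² = emitted σ·4πr²·T⁴, so T⁴ = (1−a)S/(4σ).
T⁴ = 0.710·5014/(4·5.67×10⁻⁸) = 1.569×10¹⁰ K⁴.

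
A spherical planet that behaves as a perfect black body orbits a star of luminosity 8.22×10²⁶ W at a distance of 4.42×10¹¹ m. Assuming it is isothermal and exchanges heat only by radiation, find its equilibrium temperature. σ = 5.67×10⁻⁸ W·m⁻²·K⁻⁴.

T ≈ 196 K

First find the stellar flux at distance d: S = L/(4πd²) = 8.22×10²⁶/(4π·(4.42×10¹¹)²) = 334.8 W/m².
For an isothermal sphere, absorbed (1−a)S·πr² = emitted σ·4πr²·T⁴, so T⁴ = (1−a)S/(4σ).
T⁴ = 1.00·334.8/(4·5.67×10⁻⁸) = 1.476×10⁹ K⁴.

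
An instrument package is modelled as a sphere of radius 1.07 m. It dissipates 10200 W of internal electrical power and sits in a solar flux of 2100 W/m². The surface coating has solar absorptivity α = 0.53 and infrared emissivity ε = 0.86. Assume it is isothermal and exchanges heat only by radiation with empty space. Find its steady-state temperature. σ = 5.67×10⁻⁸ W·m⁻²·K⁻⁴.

At steady state, absorbed solar power + internal power = radiated power.
Absorbed: α·S·A_cross = 0.53·2100·3.597 = 4003 W (cross-section πr²).
Total input = 4003 + 10200 = 14200 W.
Radiated: εσ·A_surf·T⁴ with A_surf = 4πr² = 14.39 m².
T⁴ = 14200/(0.86·5.67×10⁻⁸·14.39) = 2.025×10¹⁰ K⁴.

T ≈ 377 K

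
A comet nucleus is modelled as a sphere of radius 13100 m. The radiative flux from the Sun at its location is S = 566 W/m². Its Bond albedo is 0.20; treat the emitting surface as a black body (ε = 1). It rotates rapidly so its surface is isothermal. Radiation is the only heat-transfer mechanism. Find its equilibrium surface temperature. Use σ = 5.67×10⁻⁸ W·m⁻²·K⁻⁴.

At equilibrium, absorbed power = emitted power.
Absorbing cross-section = πr² = 5.391×10⁸ m²; emitting surface = 4πr² = 2.157×10⁹ m² (ratio 4).
(1−a)S·A_cross = εσ·A_surf·T⁴  ⇒  T⁴ = (1−a)S/(4σ).
T⁴ = 0.800·566/(4·5.67×10⁻⁸) = 1.996×10⁹ K⁴.
T = (1.996×10⁹)^(1/4).

T ≈ 211 K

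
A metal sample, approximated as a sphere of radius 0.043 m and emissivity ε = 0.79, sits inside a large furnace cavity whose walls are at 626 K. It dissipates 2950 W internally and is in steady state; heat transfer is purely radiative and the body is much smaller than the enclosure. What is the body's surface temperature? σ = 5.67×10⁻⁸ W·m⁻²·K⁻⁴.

For a small grey body in a large enclosure, net radiated power = εσA(T⁴ − T_w⁴).
Steady state: P = εσA(T⁴ − T_w⁴) with A = 4πr² = 0.02324 m².
T⁴ = P/(εσA) + T_w⁴ = 2950/(0.79·5.67×10⁻⁸·0.02324) + (626)⁴
    = 2.834×10¹² + 1.536×10¹¹ = 2.988×10¹² K⁴.

T ≈ 1310 K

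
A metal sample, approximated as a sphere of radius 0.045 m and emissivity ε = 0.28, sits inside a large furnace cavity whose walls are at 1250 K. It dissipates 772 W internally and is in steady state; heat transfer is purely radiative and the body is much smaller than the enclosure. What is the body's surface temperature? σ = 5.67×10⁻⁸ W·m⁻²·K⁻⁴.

T ≈ 1440 K

For a small grey body in a large enclosure, net radiated power = εσA(T⁴ − T_w⁴).
Steady state: P = εσA(T⁴ − T_w⁴) with A = 4πr² = 0.02545 m².
T⁴ = P/(εσA) + T_w⁴ = 772/(0.28·5.67×10⁻⁸·0.02545) + (1250)⁴
    = 1.911×10¹² + 2.441×10¹² = 4.352×10¹² K⁴.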